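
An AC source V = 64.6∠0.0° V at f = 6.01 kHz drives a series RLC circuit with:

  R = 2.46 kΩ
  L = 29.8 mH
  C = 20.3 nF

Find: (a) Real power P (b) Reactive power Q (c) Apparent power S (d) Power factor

Step 1 — Angular frequency: ω = 2π·f = 2π·6010 = 3.776e+04 rad/s.
Step 2 — Component impedances:
  R: Z = R = 2460 Ω
  L: Z = jωL = j·3.776e+04·0.0298 = 0 + j1125 Ω
  C: Z = 1/(jωC) = -j/(ω·C) = 0 - j1305 Ω
Step 3 — Series combination: Z_total = R + L + C = 2460 - j179.2 Ω = 2467∠-4.2° Ω.
Step 4 — Source phasor: V = 64.6∠0.0° V = 64.6 V.
Step 5 — Current: I = V / Z = 0.02612 + j0.001903 A = 0.02619∠4.2° A.
Step 6 — Complex power: S = V·I* = 1.687 - j0.1229 VA.
Step 7 — Real power: P = Re(S) = 1.687 W.
Step 8 — Reactive power: Q = Im(S) = -0.1229 VAR.
Step 9 — Apparent power: |S| = 1.692 VA.
Step 10 — Power factor: PF = P/|S| = 0.9974 (leading).

(a) P = 1.687 W  (b) Q = -0.1229 VAR  (c) S = 1.692 VA  (d) PF = 0.9974 (leading)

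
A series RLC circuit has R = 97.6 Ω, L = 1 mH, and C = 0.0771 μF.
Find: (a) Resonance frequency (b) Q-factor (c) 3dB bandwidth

Step 1 — Resonance condition Im(Z)=0 gives ω₀ = 1/√(LC).
Step 2 — ω₀ = 1/√(0.001·7.71e-08) = 1.139e+05 rad/s.
Step 3 — f₀ = ω₀/(2π) = 1.813e+04 Hz.
Step 4 — Series Q: Q = ω₀L/R = 1.139e+05·0.001/97.6 = 1.167.
Step 5 — 3dB bandwidth: Δω = ω₀/Q = 9.76e+04 rad/s; BW = Δω/(2π) = 1.553e+04 Hz.

(a) f₀ = 1.813e+04 Hz  (b) Q = 1.167  (c) BW = 1.553e+04 Hz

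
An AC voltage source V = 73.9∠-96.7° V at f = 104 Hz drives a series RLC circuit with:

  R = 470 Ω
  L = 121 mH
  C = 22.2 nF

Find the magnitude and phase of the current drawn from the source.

Step 1 — Angular frequency: ω = 2π·f = 2π·104 = 653.5 rad/s.
Step 2 — Component impedances:
  R: Z = R = 470 Ω
  L: Z = jωL = j·653.5·0.121 = 0 + j79.07 Ω
  C: Z = 1/(jωC) = -j/(ω·C) = 0 - j6.893e+04 Ω
Step 3 — Series combination: Z_total = R + L + C = 470 - j6.885e+04 Ω = 6.886e+04∠-89.6° Ω.
Step 4 — Source phasor: V = 73.9∠-96.7° V = -8.622 - j73.4 V.
Step 5 — Ohm's law: I = V / Z_total = (-8.622 - j73.4) / (470 - j6.885e+04) = 0.001065 - j0.0001325 A.
Step 6 — Convert to polar: |I| = 0.001073 A, ∠I = -7.1°.

I = 0.001073∠-7.1° A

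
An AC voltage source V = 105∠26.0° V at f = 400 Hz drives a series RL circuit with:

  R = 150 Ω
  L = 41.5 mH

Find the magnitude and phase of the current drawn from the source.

Step 1 — Angular frequency: ω = 2π·f = 2π·400 = 2513 rad/s.
Step 2 — Component impedances:
  R: Z = R = 150 Ω
  L: Z = jωL = j·2513·0.0415 = 0 + j104.3 Ω
Step 3 — Series combination: Z_total = R + L = 150 + j104.3 Ω = 182.7∠34.8° Ω.
Step 4 — Source phasor: V = 105∠26.0° V = 94.37 + j46.03 V.
Step 5 — Ohm's law: I = V / Z_total = (94.37 + j46.03) / (150 + j104.3) = 0.5679 - j0.08805 A.
Step 6 — Convert to polar: |I| = 0.5747 A, ∠I = -8.8°.

I = 0.5747∠-8.8° A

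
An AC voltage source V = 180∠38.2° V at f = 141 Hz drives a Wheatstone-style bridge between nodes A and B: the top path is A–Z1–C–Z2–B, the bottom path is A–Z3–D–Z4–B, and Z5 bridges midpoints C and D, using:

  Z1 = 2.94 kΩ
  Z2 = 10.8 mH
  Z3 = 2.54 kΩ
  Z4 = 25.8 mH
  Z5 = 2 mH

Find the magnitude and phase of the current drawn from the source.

Step 1 — Angular frequency: ω = 2π·f = 2π·141 = 885.9 rad/s.
Step 2 — Component impedances:
  Z1: Z = R = 2940 Ω
  Z2: Z = jωL = j·885.9·0.0108 = 0 + j9.568 Ω
  Z3: Z = R = 2540 Ω
  Z4: Z = jωL = j·885.9·0.0258 = 0 + j22.86 Ω
  Z5: Z = jωL = j·885.9·0.002 = 0 + j1.772 Ω
Step 3 — Bridge requires nodal analysis (the Z5 bridge couples midpoints C and D, so the two paths cannot be reduced to a simple series/parallel combination). Setting node B to ground and injecting 1 A at node A, the 3-node admittance system at A, C, D solves to V_A = Z_AB = 1363 + j6.843 Ω = 1363∠0.3° Ω.
Step 4 — Source phasor: V = 180∠38.2° V = 141.5 + j111.3 V.
Step 5 — Ohm's law: I = V / Z_total = (141.5 + j111.3) / (1363 + j6.843) = 0.1042 + j0.08116 A.
Step 6 — Convert to polar: |I| = 0.1321 A, ∠I = 37.9°.

I = 0.1321∠37.9° A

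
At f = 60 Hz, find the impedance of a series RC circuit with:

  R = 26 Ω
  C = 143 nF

Step 1 — Angular frequency: ω = 2π·f = 2π·60 = 377 rad/s.
Step 2 — Component impedances:
  R: Z = R = 26 Ω
  C: Z = 1/(jωC) = -j/(ω·C) = 0 - j1.855e+04 Ω
Step 3 — Series combination: Z_total = R + C = 26 - j1.855e+04 Ω = 1.855e+04∠-89.9° Ω.

Z = 26 - j1.855e+04 Ω = 1.855e+04∠-89.9° Ω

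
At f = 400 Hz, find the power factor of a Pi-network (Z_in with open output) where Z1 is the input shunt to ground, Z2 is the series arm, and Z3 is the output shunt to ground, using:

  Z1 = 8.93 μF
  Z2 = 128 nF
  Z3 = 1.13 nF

Step 1 — Angular frequency: ω = 2π·f = 2π·400 = 2513 rad/s.
Step 2 — Component impedances:
  Z1: Z = 1/(jωC) = -j/(ω·C) = 0 - j44.56 Ω
  Z2: Z = 1/(jωC) = -j/(ω·C) = 0 - j3108 Ω
  Z3: Z = 1/(jωC) = -j/(ω·C) = 0 - j3.521e+05 Ω
Step 3 — With open output, the series arm Z2 and the output shunt Z3 appear in series to ground: Z2 + Z3 = 0 - j3.552e+05 Ω.
Step 4 — Parallel with input shunt Z1: Z_in = Z1 || (Z2 + Z3) = 0 - j44.55 Ω = 44.55∠-90.0° Ω.
Step 5 — Power factor: PF = cos(φ) = Re(Z)/|Z| = 0/44.55 = 0.
Step 6 — Type: Im(Z) = -44.55 ⇒ leading (phase φ = -90.0°).

PF = 0 (leading, φ = -90.0°)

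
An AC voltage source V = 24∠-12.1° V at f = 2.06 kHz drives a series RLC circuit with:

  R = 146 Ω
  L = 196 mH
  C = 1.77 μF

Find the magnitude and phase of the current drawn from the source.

Step 1 — Angular frequency: ω = 2π·f = 2π·2060 = 1.294e+04 rad/s.
Step 2 — Component impedances:
  R: Z = R = 146 Ω
  L: Z = jωL = j·1.294e+04·0.196 = 0 + j2537 Ω
  C: Z = 1/(jωC) = -j/(ω·C) = 0 - j43.65 Ω
Step 3 — Series combination: Z_total = R + L + C = 146 + j2493 Ω = 2498∠86.6° Ω.
Step 4 — Source phasor: V = 24∠-12.1° V = 23.47 - j5.031 V.
Step 5 — Ohm's law: I = V / Z_total = (23.47 - j5.031) / (146 + j2493) = -0.001462 - j0.009498 A.
Step 6 — Convert to polar: |I| = 0.00961 A, ∠I = -98.7°.

I = 0.00961∠-98.7° A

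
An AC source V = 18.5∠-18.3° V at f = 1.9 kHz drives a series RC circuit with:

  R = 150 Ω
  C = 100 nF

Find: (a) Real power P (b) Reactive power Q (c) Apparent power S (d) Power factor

Step 1 — Angular frequency: ω = 2π·f = 2π·1900 = 1.194e+04 rad/s.
Step 2 — Component impedances:
  R: Z = R = 150 Ω
  C: Z = 1/(jωC) = -j/(ω·C) = 0 - j837.7 Ω
Step 3 — Series combination: Z_total = R + C = 150 - j837.7 Ω = 851∠-79.8° Ω.
Step 4 — Source phasor: V = 18.5∠-18.3° V = 17.56 - j5.809 V.
Step 5 — Current: I = V / Z = 0.01036 + j0.01911 A = 0.02174∠61.5° A.
Step 6 — Complex power: S = V·I* = 0.07089 - j0.3959 VA.
Step 7 — Real power: P = Re(S) = 0.07089 W.
Step 8 — Reactive power: Q = Im(S) = -0.3959 VAR.
Step 9 — Apparent power: |S| = 0.4022 VA.
Step 10 — Power factor: PF = P/|S| = 0.1763 (leading).

(a) P = 0.07089 W  (b) Q = -0.3959 VAR  (c) S = 0.4022 VA  (d) PF = 0.1763 (leading)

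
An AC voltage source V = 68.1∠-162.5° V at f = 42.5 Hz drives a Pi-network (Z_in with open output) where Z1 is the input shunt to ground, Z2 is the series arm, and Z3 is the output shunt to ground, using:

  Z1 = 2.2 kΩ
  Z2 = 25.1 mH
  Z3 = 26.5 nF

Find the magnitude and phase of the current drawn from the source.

Step 1 — Angular frequency: ω = 2π·f = 2π·42.5 = 267 rad/s.
Step 2 — Component impedances:
  Z1: Z = R = 2200 Ω
  Z2: Z = jωL = j·267·0.0251 = 0 + j6.703 Ω
  Z3: Z = 1/(jωC) = -j/(ω·C) = 0 - j1.413e+05 Ω
Step 3 — With open output, the series arm Z2 and the output shunt Z3 appear in series to ground: Z2 + Z3 = 0 - j1.413e+05 Ω.
Step 4 — Parallel with input shunt Z1: Z_in = Z1 || (Z2 + Z3) = 2199 - j34.24 Ω = 2200∠-0.9° Ω.
Step 5 — Source phasor: V = 68.1∠-162.5° V = -64.95 - j20.48 V.
Step 6 — Ohm's law: I = V / Z_total = (-64.95 - j20.48) / (2199 - j34.24) = -0.02938 - j0.009768 A.
Step 7 — Convert to polar: |I| = 0.03096 A, ∠I = -161.6°.

I = 0.03096∠-161.6° A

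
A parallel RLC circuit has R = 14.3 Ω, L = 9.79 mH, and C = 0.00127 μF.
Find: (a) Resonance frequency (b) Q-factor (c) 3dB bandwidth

Step 1 — Resonance: ω₀ = 1/√(LC) = 1/√(0.00979·1.27e-09) = 2.836e+05 rad/s.
Step 2 — f₀ = ω₀/(2π) = 4.514e+04 Hz.
Step 3 — Parallel Q: Q = R/(ω₀L) = 14.3/(2.836e+05·0.00979) = 0.00515.
Step 4 — Bandwidth: Δω = ω₀/Q = 5.506e+07 rad/s; BW = Δω/(2π) = 8.764e+06 Hz.

(a) f₀ = 4.514e+04 Hz  (b) Q = 0.00515  (c) BW = 8.764e+06 Hz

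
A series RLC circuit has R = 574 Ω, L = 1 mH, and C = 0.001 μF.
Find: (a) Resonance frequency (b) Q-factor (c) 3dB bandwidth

Step 1 — Resonance condition Im(Z)=0 gives ω₀ = 1/√(LC).
Step 2 — ω₀ = 1/√(0.001·1e-09) = 1e+06 rad/s.
Step 3 — f₀ = ω₀/(2π) = 1.592e+05 Hz.
Step 4 — Series Q: Q = ω₀L/R = 1e+06·0.001/574 = 1.742.
Step 5 — 3dB bandwidth: Δω = ω₀/Q = 5.74e+05 rad/s; BW = Δω/(2π) = 9.135e+04 Hz.

(a) f₀ = 1.592e+05 Hz  (b) Q = 1.742  (c) BW = 9.135e+04 Hz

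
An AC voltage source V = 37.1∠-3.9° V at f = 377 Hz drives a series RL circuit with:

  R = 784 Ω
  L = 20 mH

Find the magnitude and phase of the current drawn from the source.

Step 1 — Angular frequency: ω = 2π·f = 2π·377 = 2369 rad/s.
Step 2 — Component impedances:
  R: Z = R = 784 Ω
  L: Z = jωL = j·2369·0.02 = 0 + j47.38 Ω
Step 3 — Series combination: Z_total = R + L = 784 + j47.38 Ω = 785.4∠3.5° Ω.
Step 4 — Source phasor: V = 37.1∠-3.9° V = 37.01 - j2.523 V.
Step 5 — Ohm's law: I = V / Z_total = (37.01 - j2.523) / (784 + j47.38) = 0.04685 - j0.006049 A.
Step 6 — Convert to polar: |I| = 0.04724 A, ∠I = -7.4°.

I = 0.04724∠-7.4° A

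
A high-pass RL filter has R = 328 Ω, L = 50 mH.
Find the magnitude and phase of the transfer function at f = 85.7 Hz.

Step 1 — Angular frequency: ω = 2π·85.7 = 538.5 rad/s.
Step 2 — Transfer function: H(jω) = jωL/(R + jωL).
Step 3 — Numerator jωL = j·26.92; denominator R + jωL = 328 + j26.92.
Step 4 — H = 0.006693 + j0.08153.
Step 5 — Magnitude: |H| = 0.08181 (-21.7 dB); phase: φ = 85.3°.

|H| = 0.08181 (-21.7 dB), φ = 85.3°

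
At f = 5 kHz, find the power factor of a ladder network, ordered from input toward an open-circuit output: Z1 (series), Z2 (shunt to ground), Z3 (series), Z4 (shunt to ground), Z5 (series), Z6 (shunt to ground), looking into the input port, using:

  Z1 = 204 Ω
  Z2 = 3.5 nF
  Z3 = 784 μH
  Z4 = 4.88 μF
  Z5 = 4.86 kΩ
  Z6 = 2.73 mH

Step 1 — Angular frequency: ω = 2π·f = 2π·5000 = 3.142e+04 rad/s.
Step 2 — Component impedances:
  Z1: Z = R = 204 Ω
  Z2: Z = 1/(jωC) = -j/(ω·C) = 0 - j9095 Ω
  Z3: Z = jωL = j·3.142e+04·0.000784 = 0 + j24.63 Ω
  Z4: Z = 1/(jωC) = -j/(ω·C) = 0 - j6.523 Ω
  Z5: Z = R = 4860 Ω
  Z6: Z = jωL = j·3.142e+04·0.00273 = 0 + j85.77 Ω
Step 3 — Ladder network (open output): work backward from the far end, alternating series and parallel combinations. Z_in = 204 + j18.14 Ω = 204.8∠5.1° Ω.
Step 4 — Power factor: PF = cos(φ) = Re(Z)/|Z| = 204/204.8 = 0.9961.
Step 5 — Type: Im(Z) = 18.14 ⇒ lagging (phase φ = 5.1°).

PF = 0.9961 (lagging, φ = 5.1°)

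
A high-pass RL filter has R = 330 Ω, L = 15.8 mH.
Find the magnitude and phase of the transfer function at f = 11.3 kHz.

Step 1 — Angular frequency: ω = 2π·1.13e+04 = 7.1e+04 rad/s.
Step 2 — Transfer function: H(jω) = jωL/(R + jωL).
Step 3 — Numerator jωL = j·1122; denominator R + jωL = 330 + j1122.
Step 4 — H = 0.9204 + j0.2707.
Step 5 — Magnitude: |H| = 0.9594 (-0.4 dB); phase: φ = 16.4°.

|H| = 0.9594 (-0.4 dB), φ = 16.4°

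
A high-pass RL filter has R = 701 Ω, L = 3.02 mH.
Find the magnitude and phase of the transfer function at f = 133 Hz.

Step 1 — Angular frequency: ω = 2π·133 = 835.7 rad/s.
Step 2 — Transfer function: H(jω) = jωL/(R + jωL).
Step 3 — Numerator jωL = j·2.524; denominator R + jωL = 701 + j2.524.
Step 4 — H = 1.296e-05 + j0.0036.
Step 5 — Magnitude: |H| = 0.0036 (-48.9 dB); phase: φ = 89.8°.

|H| = 0.0036 (-48.9 dB), φ = 89.8°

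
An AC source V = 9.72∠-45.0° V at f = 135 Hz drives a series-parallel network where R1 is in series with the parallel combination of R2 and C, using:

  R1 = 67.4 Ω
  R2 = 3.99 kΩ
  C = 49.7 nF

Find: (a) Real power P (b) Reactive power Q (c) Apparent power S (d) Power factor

Step 1 — Angular frequency: ω = 2π·f = 2π·135 = 848.2 rad/s.
Step 2 — Component impedances:
  R1: Z = R = 67.4 Ω
  R2: Z = R = 3990 Ω
  C: Z = 1/(jωC) = -j/(ω·C) = 0 - j2.372e+04 Ω
Step 3 — Parallel branch: R2 || C = 1/(1/R2 + 1/C) = 3880 - j652.7 Ω.
Step 4 — Series with R1: Z_total = R1 + (R2 || C) = 3948 - j652.7 Ω = 4001∠-9.4° Ω.
Step 5 — Source phasor: V = 9.72∠-45.0° V = 6.873 - j6.873 V.
Step 6 — Current: I = V / Z = 0.001975 - j0.001415 A = 0.002429∠-35.6° A.
Step 7 — Complex power: S = V·I* = 0.0233 - j0.003852 VA.
Step 8 — Real power: P = Re(S) = 0.0233 W.
Step 9 — Reactive power: Q = Im(S) = -0.003852 VAR.
Step 10 — Apparent power: |S| = 0.02361 VA.
Step 11 — Power factor: PF = P/|S| = 0.9866 (leading).

(a) P = 0.0233 W  (b) Q = -0.003852 VAR  (c) S = 0.02361 VA  (d) PF = 0.9866 (leading)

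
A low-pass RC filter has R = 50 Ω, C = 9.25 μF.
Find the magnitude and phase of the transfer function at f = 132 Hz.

Step 1 — Angular frequency: ω = 2π·132 = 829.4 rad/s.
Step 2 — Transfer function: H(jω) = 1/(1 + jωRC).
Step 3 — Denominator: 1 + jωRC = 1 + j·829.4·50·9.25e-06 = 1 + j0.3836.
Step 4 — H = 0.8717 - j0.3344.
Step 5 — Magnitude: |H| = 0.9337 (-0.6 dB); phase: φ = -21.0°.

|H| = 0.9337 (-0.6 dB), φ = -21.0°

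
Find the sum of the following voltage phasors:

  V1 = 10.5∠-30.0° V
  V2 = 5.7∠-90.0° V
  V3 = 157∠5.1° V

Step 1 — Convert each phasor to rectangular form:
  V1 = 10.5·(cos(-30.0°) + j·sin(-30.0°)) = 9.093 - j5.25 V
  V2 = 5.7·(cos(-90.0°) + j·sin(-90.0°)) = 0 - j5.7 V
  V3 = 157·(cos(5.1°) + j·sin(5.1°)) = 156.4 + j13.96 V
Step 2 — Sum components: V_total = 165.5 + j3.006 V.
Step 3 — Convert to polar: |V_total| = 165.5 V, ∠V_total = 1.0°.

V_total = 165.5∠1.0° V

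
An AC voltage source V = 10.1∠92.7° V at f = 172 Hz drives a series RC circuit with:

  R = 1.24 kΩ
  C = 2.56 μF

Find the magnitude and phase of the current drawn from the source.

Step 1 — Angular frequency: ω = 2π·f = 2π·172 = 1081 rad/s.
Step 2 — Component impedances:
  R: Z = R = 1240 Ω
  C: Z = 1/(jωC) = -j/(ω·C) = 0 - j361.5 Ω
Step 3 — Series combination: Z_total = R + C = 1240 - j361.5 Ω = 1292∠-16.3° Ω.
Step 4 — Source phasor: V = 10.1∠92.7° V = -0.4758 + j10.09 V.
Step 5 — Ohm's law: I = V / Z_total = (-0.4758 + j10.09) / (1240 - j361.5) = -0.00254 + j0.007396 A.
Step 6 — Convert to polar: |I| = 0.00782 A, ∠I = 109.0°.

I = 0.00782∠109.0° A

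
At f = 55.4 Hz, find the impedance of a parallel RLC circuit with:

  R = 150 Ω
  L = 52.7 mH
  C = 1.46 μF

Step 1 — Angular frequency: ω = 2π·f = 2π·55.4 = 348.1 rad/s.
Step 2 — Component impedances:
  R: Z = R = 150 Ω
  L: Z = jωL = j·348.1·0.0527 = 0 + j18.34 Ω
  C: Z = 1/(jωC) = -j/(ω·C) = 0 - j1968 Ω
Step 3 — Parallel combination: 1/Z_total = 1/R + 1/L + 1/C; Z_total = 2.252 + j18.24 Ω = 18.38∠83.0° Ω.

Z = 2.252 + j18.24 Ω = 18.38∠83.0° Ω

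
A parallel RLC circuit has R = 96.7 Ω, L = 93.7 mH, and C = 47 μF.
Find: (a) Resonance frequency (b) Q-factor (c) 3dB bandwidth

Step 1 — Resonance: ω₀ = 1/√(LC) = 1/√(0.0937·4.7e-05) = 476.5 rad/s.
Step 2 — f₀ = ω₀/(2π) = 75.84 Hz.
Step 3 — Parallel Q: Q = R/(ω₀L) = 96.7/(476.5·0.0937) = 2.166.
Step 4 — Bandwidth: Δω = ω₀/Q = 220 rad/s; BW = Δω/(2π) = 35.02 Hz.

(a) f₀ = 75.84 Hz  (b) Q = 2.166  (c) BW = 35.02 Hz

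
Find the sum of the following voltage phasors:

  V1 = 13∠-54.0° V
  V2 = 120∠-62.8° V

Step 1 — Convert each phasor to rectangular form:
  V1 = 13·(cos(-54.0°) + j·sin(-54.0°)) = 7.641 - j10.52 V
  V2 = 120·(cos(-62.8°) + j·sin(-62.8°)) = 54.85 - j106.7 V
Step 2 — Sum components: V_total = 62.49 - j117.2 V.
Step 3 — Convert to polar: |V_total| = 132.9 V, ∠V_total = -61.9°.

V_total = 132.9∠-61.9° V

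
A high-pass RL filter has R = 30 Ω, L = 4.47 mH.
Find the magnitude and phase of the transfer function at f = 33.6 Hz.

Step 1 — Angular frequency: ω = 2π·33.6 = 211.1 rad/s.
Step 2 — Transfer function: H(jω) = jωL/(R + jωL).
Step 3 — Numerator jωL = j·0.9437; denominator R + jωL = 30 + j0.9437.
Step 4 — H = 0.0009885 + j0.03143.
Step 5 — Magnitude: |H| = 0.03144 (-30.1 dB); phase: φ = 88.2°.

|H| = 0.03144 (-30.1 dB), φ = 88.2°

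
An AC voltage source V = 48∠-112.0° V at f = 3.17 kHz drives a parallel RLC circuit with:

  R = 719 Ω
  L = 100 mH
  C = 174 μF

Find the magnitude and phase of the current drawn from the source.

Step 1 — Angular frequency: ω = 2π·f = 2π·3170 = 1.992e+04 rad/s.
Step 2 — Component impedances:
  R: Z = R = 719 Ω
  L: Z = jωL = j·1.992e+04·0.1 = 0 + j1992 Ω
  C: Z = 1/(jωC) = -j/(ω·C) = 0 - j0.2885 Ω
Step 3 — Parallel combination: 1/Z_total = 1/R + 1/L + 1/C; Z_total = 0.0001158 - j0.2886 Ω = 0.2886∠-90.0° Ω.
Step 4 — Source phasor: V = 48∠-112.0° V = -17.98 - j44.5 V.
Step 5 — Ohm's law: I = V / Z_total = (-17.98 - j44.5) / (0.0001158 - j0.2886) = 154.2 - j62.37 A.
Step 6 — Convert to polar: |I| = 166.3 A, ∠I = -22.0°.

I = 166.3∠-22.0° A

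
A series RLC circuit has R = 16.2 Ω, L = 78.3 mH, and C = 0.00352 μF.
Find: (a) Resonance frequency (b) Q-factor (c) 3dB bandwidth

Step 1 — Resonance: ω₀ = 1/√(LC) = 1/√(0.0783·3.52e-09) = 6.023e+04 rad/s.
Step 2 — f₀ = ω₀/(2π) = 9587 Hz.
Step 3 — Series Q: Q = ω₀L/R = 6.023e+04·0.0783/16.2 = 291.1.
Step 4 — Bandwidth: Δω = ω₀/Q = 206.9 rad/s; BW = Δω/(2π) = 32.93 Hz.

(a) f₀ = 9587 Hz  (b) Q = 291.1  (c) BW = 32.93 Hz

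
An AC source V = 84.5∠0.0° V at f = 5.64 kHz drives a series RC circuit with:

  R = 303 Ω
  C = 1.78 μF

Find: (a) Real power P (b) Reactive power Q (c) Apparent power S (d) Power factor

Step 1 — Angular frequency: ω = 2π·f = 2π·5640 = 3.544e+04 rad/s.
Step 2 — Component impedances:
  R: Z = R = 303 Ω
  C: Z = 1/(jωC) = -j/(ω·C) = 0 - j15.85 Ω
Step 3 — Series combination: Z_total = R + C = 303 - j15.85 Ω = 303.4∠-3.0° Ω.
Step 4 — Source phasor: V = 84.5∠0.0° V = 84.5 V.
Step 5 — Current: I = V / Z = 0.2781 + j0.01455 A = 0.2785∠3.0° A.
Step 6 — Complex power: S = V·I* = 23.5 - j1.23 VA.
Step 7 — Real power: P = Re(S) = 23.5 W.
Step 8 — Reactive power: Q = Im(S) = -1.23 VAR.
Step 9 — Apparent power: |S| = 23.53 VA.
Step 10 — Power factor: PF = P/|S| = 0.9986 (leading).

(a) P = 23.5 W  (b) Q = -1.23 VAR  (c) S = 23.53 VA  (d) PF = 0.9986 (leading)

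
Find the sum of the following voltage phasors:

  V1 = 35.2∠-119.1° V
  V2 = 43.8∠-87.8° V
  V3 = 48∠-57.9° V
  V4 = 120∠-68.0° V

Step 1 — Convert each phasor to rectangular form:
  V1 = 35.2·(cos(-119.1°) + j·sin(-119.1°)) = -17.12 - j30.76 V
  V2 = 43.8·(cos(-87.8°) + j·sin(-87.8°)) = 1.681 - j43.77 V
  V3 = 48·(cos(-57.9°) + j·sin(-57.9°)) = 25.51 - j40.66 V
  V4 = 120·(cos(-68.0°) + j·sin(-68.0°)) = 44.95 - j111.3 V
Step 2 — Sum components: V_total = 55.02 - j226.4 V.
Step 3 — Convert to polar: |V_total| = 233 V, ∠V_total = -76.3°.

V_total = 233∠-76.3° V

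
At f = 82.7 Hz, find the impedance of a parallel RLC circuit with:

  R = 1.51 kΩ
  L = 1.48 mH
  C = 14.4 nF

Step 1 — Angular frequency: ω = 2π·f = 2π·82.7 = 519.6 rad/s.
Step 2 — Component impedances:
  R: Z = R = 1510 Ω
  L: Z = jωL = j·519.6·0.00148 = 0 + j0.769 Ω
  C: Z = 1/(jωC) = -j/(ω·C) = 0 - j1.336e+05 Ω
Step 3 — Parallel combination: 1/Z_total = 1/R + 1/L + 1/C; Z_total = 0.0003917 + j0.769 Ω = 0.769∠90.0° Ω.

Z = 0.0003917 + j0.769 Ω = 0.769∠90.0° Ω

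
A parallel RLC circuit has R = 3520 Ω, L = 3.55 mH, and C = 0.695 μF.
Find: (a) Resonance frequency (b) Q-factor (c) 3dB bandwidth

Step 1 — Resonance: ω₀ = 1/√(LC) = 1/√(0.00355·6.95e-07) = 2.013e+04 rad/s.
Step 2 — f₀ = ω₀/(2π) = 3204 Hz.
Step 3 — Parallel Q: Q = R/(ω₀L) = 3520/(2.013e+04·0.00355) = 49.25.
Step 4 — Bandwidth: Δω = ω₀/Q = 408.8 rad/s; BW = Δω/(2π) = 65.06 Hz.

(a) f₀ = 3204 Hz  (b) Q = 49.25  (c) BW = 65.06 Hz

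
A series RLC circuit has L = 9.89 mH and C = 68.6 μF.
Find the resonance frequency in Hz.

Step 1 — Resonance condition Im(Z)=0 gives ω₀ = 1/√(LC).
Step 2 — ω₀ = 1/√(0.00989·6.86e-05) = 1214 rad/s.
Step 3 — f₀ = ω₀/(2π) = 193.2 Hz.

f₀ = 193.2 Hz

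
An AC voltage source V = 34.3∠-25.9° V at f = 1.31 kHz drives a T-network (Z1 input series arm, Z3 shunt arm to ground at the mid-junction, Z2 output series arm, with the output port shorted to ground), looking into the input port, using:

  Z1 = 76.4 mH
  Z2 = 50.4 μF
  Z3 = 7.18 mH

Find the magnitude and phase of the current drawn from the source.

Step 1 — Angular frequency: ω = 2π·f = 2π·1310 = 8231 rad/s.
Step 2 — Component impedances:
  Z1: Z = jωL = j·8231·0.0764 = 0 + j628.8 Ω
  Z2: Z = 1/(jωC) = -j/(ω·C) = 0 - j2.411 Ω
  Z3: Z = jωL = j·8231·0.00718 = 0 + j59.1 Ω
Step 3 — With the output port shorted to ground, the output series arm Z2 runs from the junction to ground; the shunt arm Z3 also runs from the junction to ground. They appear in parallel: Z3 || Z2 = 0 - j2.513 Ω.
Step 4 — Series with input arm Z1: Z_in = Z1 + (Z3 || Z2) = 0 + j626.3 Ω = 626.3∠90.0° Ω.
Step 5 — Source phasor: V = 34.3∠-25.9° V = 30.85 - j14.98 V.
Step 6 — Ohm's law: I = V / Z_total = (30.85 - j14.98) / (0 + j626.3) = -0.02392 - j0.04926 A.
Step 7 — Convert to polar: |I| = 0.05476 A, ∠I = -115.9°.

I = 0.05476∠-115.9° A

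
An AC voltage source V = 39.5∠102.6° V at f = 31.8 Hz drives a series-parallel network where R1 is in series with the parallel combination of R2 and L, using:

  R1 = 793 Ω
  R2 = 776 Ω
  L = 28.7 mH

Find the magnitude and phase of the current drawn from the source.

Step 1 — Angular frequency: ω = 2π·f = 2π·31.8 = 199.8 rad/s.
Step 2 — Component impedances:
  R1: Z = R = 793 Ω
  R2: Z = R = 776 Ω
  L: Z = jωL = j·199.8·0.0287 = 0 + j5.734 Ω
Step 3 — Parallel branch: R2 || L = 1/(1/R2 + 1/L) = 0.04237 + j5.734 Ω.
Step 4 — Series with R1: Z_total = R1 + (R2 || L) = 793 + j5.734 Ω = 793.1∠0.4° Ω.
Step 5 — Source phasor: V = 39.5∠102.6° V = -8.617 + j38.55 V.
Step 6 — Ohm's law: I = V / Z_total = (-8.617 + j38.55) / (793 + j5.734) = -0.01051 + j0.04868 A.
Step 7 — Convert to polar: |I| = 0.04981 A, ∠I = 102.2°.

I = 0.04981∠102.2° A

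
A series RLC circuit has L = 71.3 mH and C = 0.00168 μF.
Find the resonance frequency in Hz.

Step 1 — Resonance condition Im(Z)=0 gives ω₀ = 1/√(LC).
Step 2 — ω₀ = 1/√(0.0713·1.68e-09) = 9.137e+04 rad/s.
Step 3 — f₀ = ω₀/(2π) = 1.454e+04 Hz.

f₀ = 1.454e+04 Hz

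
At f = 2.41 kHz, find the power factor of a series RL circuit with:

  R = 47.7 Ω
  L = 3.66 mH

Step 1 — Angular frequency: ω = 2π·f = 2π·2410 = 1.514e+04 rad/s.
Step 2 — Component impedances:
  R: Z = R = 47.7 Ω
  L: Z = jωL = j·1.514e+04·0.00366 = 0 + j55.42 Ω
Step 3 — Series combination: Z_total = R + L = 47.7 + j55.42 Ω = 73.12∠49.3° Ω.
Step 4 — Power factor: PF = cos(φ) = Re(Z)/|Z| = 47.7/73.122 = 0.6523.
Step 5 — Type: Im(Z) = 55.42 ⇒ lagging (phase φ = 49.3°).

PF = 0.6523 (lagging, φ = 49.3°)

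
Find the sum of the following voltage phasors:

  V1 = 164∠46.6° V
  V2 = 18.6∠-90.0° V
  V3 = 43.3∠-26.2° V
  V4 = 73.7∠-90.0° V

Step 1 — Convert each phasor to rectangular form:
  V1 = 164·(cos(46.6°) + j·sin(46.6°)) = 112.7 + j119.2 V
  V2 = 18.6·(cos(-90.0°) + j·sin(-90.0°)) = 0 - j18.6 V
  V3 = 43.3·(cos(-26.2°) + j·sin(-26.2°)) = 38.85 - j19.12 V
  V4 = 73.7·(cos(-90.0°) + j·sin(-90.0°)) = 0 - j73.7 V
Step 2 — Sum components: V_total = 151.5 + j7.741 V.
Step 3 — Convert to polar: |V_total| = 151.7 V, ∠V_total = 2.9°.

V_total = 151.7∠2.9° V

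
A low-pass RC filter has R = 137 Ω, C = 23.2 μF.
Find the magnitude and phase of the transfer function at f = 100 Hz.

Step 1 — Angular frequency: ω = 2π·100 = 628.3 rad/s.
Step 2 — Transfer function: H(jω) = 1/(1 + jωRC).
Step 3 — Denominator: 1 + jωRC = 1 + j·628.3·137·2.32e-05 = 1 + j1.997.
Step 4 — H = 0.2005 - j0.4004.
Step 5 — Magnitude: |H| = 0.4477 (-7.0 dB); phase: φ = -63.4°.

|H| = 0.4477 (-7.0 dB), φ = -63.4°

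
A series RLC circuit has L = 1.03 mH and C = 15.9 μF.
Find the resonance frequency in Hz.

Step 1 — Resonance condition Im(Z)=0 gives ω₀ = 1/√(LC).
Step 2 — ω₀ = 1/√(0.00103·1.59e-05) = 7814 rad/s.
Step 3 — f₀ = ω₀/(2π) = 1244 Hz.

f₀ = 1244 Hz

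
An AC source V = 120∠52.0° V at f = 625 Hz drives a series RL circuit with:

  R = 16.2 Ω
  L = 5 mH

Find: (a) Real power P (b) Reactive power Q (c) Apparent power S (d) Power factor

Step 1 — Angular frequency: ω = 2π·f = 2π·625 = 3927 rad/s.
Step 2 — Component impedances:
  R: Z = R = 16.2 Ω
  L: Z = jωL = j·3927·0.005 = 0 + j19.63 Ω
Step 3 — Series combination: Z_total = R + L = 16.2 + j19.63 Ω = 25.46∠50.5° Ω.
Step 4 — Source phasor: V = 120∠52.0° V = 73.88 + j94.56 V.
Step 5 — Current: I = V / Z = 4.712 + j0.1254 A = 4.714∠1.5° A.
Step 6 — Complex power: S = V·I* = 360 + j436.4 VA.
Step 7 — Real power: P = Re(S) = 360 W.
Step 8 — Reactive power: Q = Im(S) = 436.4 VAR.
Step 9 — Apparent power: |S| = 565.7 VA.
Step 10 — Power factor: PF = P/|S| = 0.6364 (lagging).

(a) P = 360 W  (b) Q = 436.4 VAR  (c) S = 565.7 VA  (d) PF = 0.6364 (lagging)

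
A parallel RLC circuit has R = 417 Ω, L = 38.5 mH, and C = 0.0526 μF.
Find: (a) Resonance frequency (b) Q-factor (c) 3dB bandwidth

Step 1 — Resonance: ω₀ = 1/√(LC) = 1/√(0.0385·5.26e-08) = 2.222e+04 rad/s.
Step 2 — f₀ = ω₀/(2π) = 3537 Hz.
Step 3 — Parallel Q: Q = R/(ω₀L) = 417/(2.222e+04·0.0385) = 0.4874.
Step 4 — Bandwidth: Δω = ω₀/Q = 4.559e+04 rad/s; BW = Δω/(2π) = 7256 Hz.

(a) f₀ = 3537 Hz  (b) Q = 0.4874  (c) BW = 7256 Hz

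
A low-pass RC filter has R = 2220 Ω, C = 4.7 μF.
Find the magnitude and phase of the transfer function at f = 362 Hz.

Step 1 — Angular frequency: ω = 2π·362 = 2275 rad/s.
Step 2 — Transfer function: H(jω) = 1/(1 + jωRC).
Step 3 — Denominator: 1 + jωRC = 1 + j·2275·2220·4.7e-06 = 1 + j23.73.
Step 4 — H = 0.001772 - j0.04206.
Step 5 — Magnitude: |H| = 0.0421 (-27.5 dB); phase: φ = -87.6°.

|H| = 0.0421 (-27.5 dB), φ = -87.6°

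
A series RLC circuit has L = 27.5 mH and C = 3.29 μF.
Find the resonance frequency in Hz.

Step 1 — Resonance condition Im(Z)=0 gives ω₀ = 1/√(LC).
Step 2 — ω₀ = 1/√(0.0275·3.29e-06) = 3325 rad/s.
Step 3 — f₀ = ω₀/(2π) = 529.1 Hz.

f₀ = 529.1 Hz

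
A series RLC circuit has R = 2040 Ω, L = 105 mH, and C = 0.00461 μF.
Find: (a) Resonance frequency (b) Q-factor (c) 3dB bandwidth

Step 1 — Resonance condition Im(Z)=0 gives ω₀ = 1/√(LC).
Step 2 — ω₀ = 1/√(0.105·4.61e-09) = 4.545e+04 rad/s.
Step 3 — f₀ = ω₀/(2π) = 7234 Hz.
Step 4 — Series Q: Q = ω₀L/R = 4.545e+04·0.105/2040 = 2.339.
Step 5 — 3dB bandwidth: Δω = ω₀/Q = 1.943e+04 rad/s; BW = Δω/(2π) = 3092 Hz.

(a) f₀ = 7234 Hz  (b) Q = 2.339  (c) BW = 3092 Hz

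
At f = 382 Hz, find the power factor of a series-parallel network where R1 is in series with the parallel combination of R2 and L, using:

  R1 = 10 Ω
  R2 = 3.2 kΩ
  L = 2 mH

Step 1 — Angular frequency: ω = 2π·f = 2π·382 = 2400 rad/s.
Step 2 — Component impedances:
  R1: Z = R = 10 Ω
  R2: Z = R = 3200 Ω
  L: Z = jωL = j·2400·0.002 = 0 + j4.8 Ω
Step 3 — Parallel branch: R2 || L = 1/(1/R2 + 1/L) = 0.007201 + j4.8 Ω.
Step 4 — Series with R1: Z_total = R1 + (R2 || L) = 10.01 + j4.8 Ω = 11.1∠25.6° Ω.
Step 5 — Power factor: PF = cos(φ) = Re(Z)/|Z| = 10.007/11.099 = 0.9016.
Step 6 — Type: Im(Z) = 4.8 ⇒ lagging (phase φ = 25.6°).

PF = 0.9016 (lagging, φ = 25.6°)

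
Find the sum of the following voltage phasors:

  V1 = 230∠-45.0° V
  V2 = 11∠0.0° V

Step 1 — Convert each phasor to rectangular form:
  V1 = 230·(cos(-45.0°) + j·sin(-45.0°)) = 162.6 - j162.6 V
  V2 = 11·(cos(0.0°) + j·sin(0.0°)) = 11 V
Step 2 — Sum components: V_total = 173.6 - j162.6 V.
Step 3 — Convert to polar: |V_total| = 237.9 V, ∠V_total = -43.1°.

V_total = 237.9∠-43.1° V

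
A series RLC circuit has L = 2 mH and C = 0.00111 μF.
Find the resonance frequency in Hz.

Step 1 — Resonance condition Im(Z)=0 gives ω₀ = 1/√(LC).
Step 2 — ω₀ = 1/√(0.002·1.11e-09) = 6.712e+05 rad/s.
Step 3 — f₀ = ω₀/(2π) = 1.068e+05 Hz.

f₀ = 1.068e+05 Hz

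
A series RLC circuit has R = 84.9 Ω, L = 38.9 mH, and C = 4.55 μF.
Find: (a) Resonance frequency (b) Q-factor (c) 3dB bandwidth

Step 1 — Resonance: ω₀ = 1/√(LC) = 1/√(0.0389·4.55e-06) = 2377 rad/s.
Step 2 — f₀ = ω₀/(2π) = 378.3 Hz.
Step 3 — Series Q: Q = ω₀L/R = 2377·0.0389/84.9 = 1.089.
Step 4 — Bandwidth: Δω = ω₀/Q = 2183 rad/s; BW = Δω/(2π) = 347.4 Hz.

(a) f₀ = 378.3 Hz  (b) Q = 1.089  (c) BW = 347.4 Hz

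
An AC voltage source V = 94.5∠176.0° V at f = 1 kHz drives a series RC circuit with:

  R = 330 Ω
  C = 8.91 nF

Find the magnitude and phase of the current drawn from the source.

Step 1 — Angular frequency: ω = 2π·f = 2π·1000 = 6283 rad/s.
Step 2 — Component impedances:
  R: Z = R = 330 Ω
  C: Z = 1/(jωC) = -j/(ω·C) = 0 - j1.786e+04 Ω
Step 3 — Series combination: Z_total = R + C = 330 - j1.786e+04 Ω = 1.787e+04∠-88.9° Ω.
Step 4 — Source phasor: V = 94.5∠176.0° V = -94.27 + j6.592 V.
Step 5 — Ohm's law: I = V / Z_total = (-94.27 + j6.592) / (330 - j1.786e+04) = -0.0004664 - j0.005269 A.
Step 6 — Convert to polar: |I| = 0.00529 A, ∠I = -95.1°.

I = 0.00529∠-95.1° A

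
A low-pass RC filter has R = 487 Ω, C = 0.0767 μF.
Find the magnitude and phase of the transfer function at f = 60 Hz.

Step 1 — Angular frequency: ω = 2π·60 = 377 rad/s.
Step 2 — Transfer function: H(jω) = 1/(1 + jωRC).
Step 3 — Denominator: 1 + jωRC = 1 + j·377·487·7.67e-08 = 1 + j0.01408.
Step 4 — H = 0.9998 - j0.01408.
Step 5 — Magnitude: |H| = 0.9999 (-0.0 dB); phase: φ = -0.8°.

|H| = 0.9999 (-0.0 dB), φ = -0.8°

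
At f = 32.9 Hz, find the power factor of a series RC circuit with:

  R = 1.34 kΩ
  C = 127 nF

Step 1 — Angular frequency: ω = 2π·f = 2π·32.9 = 206.7 rad/s.
Step 2 — Component impedances:
  R: Z = R = 1340 Ω
  C: Z = 1/(jωC) = -j/(ω·C) = 0 - j3.809e+04 Ω
Step 3 — Series combination: Z_total = R + C = 1340 - j3.809e+04 Ω = 3.811e+04∠-88.0° Ω.
Step 4 — Power factor: PF = cos(φ) = Re(Z)/|Z| = 1340/3.811e+04 = 0.03516.
Step 5 — Type: Im(Z) = -3.809e+04 ⇒ leading (phase φ = -88.0°).

PF = 0.03516 (leading, φ = -88.0°)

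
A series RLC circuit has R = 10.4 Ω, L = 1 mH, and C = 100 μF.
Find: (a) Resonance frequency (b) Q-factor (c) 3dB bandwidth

Step 1 — Resonance: ω₀ = 1/√(LC) = 1/√(0.001·0.0001) = 3162 rad/s.
Step 2 — f₀ = ω₀/(2π) = 503.3 Hz.
Step 3 — Series Q: Q = ω₀L/R = 3162·0.001/10.4 = 0.3041.
Step 4 — Bandwidth: Δω = ω₀/Q = 1.04e+04 rad/s; BW = Δω/(2π) = 1655 Hz.

(a) f₀ = 503.3 Hz  (b) Q = 0.3041  (c) BW = 1655 Hz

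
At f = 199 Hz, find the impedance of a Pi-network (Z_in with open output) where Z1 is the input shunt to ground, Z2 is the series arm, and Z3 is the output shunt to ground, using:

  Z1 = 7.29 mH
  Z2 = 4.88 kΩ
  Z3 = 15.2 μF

Step 1 — Angular frequency: ω = 2π·f = 2π·199 = 1250 rad/s.
Step 2 — Component impedances:
  Z1: Z = jωL = j·1250·0.00729 = 0 + j9.115 Ω
  Z2: Z = R = 4880 Ω
  Z3: Z = 1/(jωC) = -j/(ω·C) = 0 - j52.62 Ω
Step 3 — With open output, the series arm Z2 and the output shunt Z3 appear in series to ground: Z2 + Z3 = 4880 - j52.62 Ω.
Step 4 — Parallel with input shunt Z1: Z_in = Z1 || (Z2 + Z3) = 0.01702 + j9.115 Ω = 9.115∠89.9° Ω.

Z = 0.01702 + j9.115 Ω = 9.115∠89.9° Ω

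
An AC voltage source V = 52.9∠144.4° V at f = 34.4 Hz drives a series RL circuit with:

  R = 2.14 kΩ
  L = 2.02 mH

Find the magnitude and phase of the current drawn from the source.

Step 1 — Angular frequency: ω = 2π·f = 2π·34.4 = 216.1 rad/s.
Step 2 — Component impedances:
  R: Z = R = 2140 Ω
  L: Z = jωL = j·216.1·0.00202 = 0 + j0.4366 Ω
Step 3 — Series combination: Z_total = R + L = 2140 + j0.4366 Ω = 2140∠0.0° Ω.
Step 4 — Source phasor: V = 52.9∠144.4° V = -43.01 + j30.79 V.
Step 5 — Ohm's law: I = V / Z_total = (-43.01 + j30.79) / (2140 + j0.4366) = -0.0201 + j0.01439 A.
Step 6 — Convert to polar: |I| = 0.02472 A, ∠I = 144.4°.

I = 0.02472∠144.4° A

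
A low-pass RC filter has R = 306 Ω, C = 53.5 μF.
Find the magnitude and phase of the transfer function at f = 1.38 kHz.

Step 1 — Angular frequency: ω = 2π·1380 = 8671 rad/s.
Step 2 — Transfer function: H(jω) = 1/(1 + jωRC).
Step 3 — Denominator: 1 + jωRC = 1 + j·8671·306·5.35e-05 = 1 + j141.9.
Step 4 — H = 4.963e-05 - j0.007044.
Step 5 — Magnitude: |H| = 0.007045 (-43.0 dB); phase: φ = -89.6°.

|H| = 0.007045 (-43.0 dB), φ = -89.6°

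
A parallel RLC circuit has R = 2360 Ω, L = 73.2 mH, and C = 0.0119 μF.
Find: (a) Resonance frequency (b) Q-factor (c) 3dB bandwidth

Step 1 — Resonance: ω₀ = 1/√(LC) = 1/√(0.0732·1.19e-08) = 3.388e+04 rad/s.
Step 2 — f₀ = ω₀/(2π) = 5393 Hz.
Step 3 — Parallel Q: Q = R/(ω₀L) = 2360/(3.388e+04·0.0732) = 0.9515.
Step 4 — Bandwidth: Δω = ω₀/Q = 3.561e+04 rad/s; BW = Δω/(2π) = 5667 Hz.

(a) f₀ = 5393 Hz  (b) Q = 0.9515  (c) BW = 5667 Hz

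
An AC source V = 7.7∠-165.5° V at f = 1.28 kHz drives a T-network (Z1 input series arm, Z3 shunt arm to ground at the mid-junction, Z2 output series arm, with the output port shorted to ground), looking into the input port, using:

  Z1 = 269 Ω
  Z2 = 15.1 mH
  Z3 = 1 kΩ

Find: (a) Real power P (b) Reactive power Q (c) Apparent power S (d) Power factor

Step 1 — Angular frequency: ω = 2π·f = 2π·1280 = 8042 rad/s.
Step 2 — Component impedances:
  Z1: Z = R = 269 Ω
  Z2: Z = jωL = j·8042·0.0151 = 0 + j121.4 Ω
  Z3: Z = R = 1000 Ω
Step 3 — With the output port shorted to ground, the output series arm Z2 runs from the junction to ground; the shunt arm Z3 also runs from the junction to ground. They appear in parallel: Z3 || Z2 = 14.53 + j119.7 Ω.
Step 4 — Series with input arm Z1: Z_in = Z1 + (Z3 || Z2) = 283.5 + j119.7 Ω = 307.8∠22.9° Ω.
Step 5 — Source phasor: V = 7.7∠-165.5° V = -7.455 - j1.928 V.
Step 6 — Current: I = V / Z = -0.02475 + j0.003648 A = 0.02502∠171.6° A.
Step 7 — Complex power: S = V·I* = 0.1775 + j0.07492 VA.
Step 8 — Real power: P = Re(S) = 0.1775 W.
Step 9 — Reactive power: Q = Im(S) = 0.07492 VAR.
Step 10 — Apparent power: |S| = 0.1927 VA.
Step 11 — Power factor: PF = P/|S| = 0.9213 (lagging).

(a) P = 0.1775 W  (b) Q = 0.07492 VAR  (c) S = 0.1927 VA  (d) PF = 0.9213 (lagging)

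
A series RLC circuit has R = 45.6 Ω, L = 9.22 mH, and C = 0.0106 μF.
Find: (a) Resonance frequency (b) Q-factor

Step 1 — Resonance condition Im(Z)=0 gives ω₀ = 1/√(LC).
Step 2 — ω₀ = 1/√(0.00922·1.06e-08) = 1.012e+05 rad/s.
Step 3 — f₀ = ω₀/(2π) = 1.61e+04 Hz.
Step 4 — Series Q: Q = ω₀L/R = 1.012e+05·0.00922/45.6 = 20.45.

(a) f₀ = 1.61e+04 Hz  (b) Q = 20.45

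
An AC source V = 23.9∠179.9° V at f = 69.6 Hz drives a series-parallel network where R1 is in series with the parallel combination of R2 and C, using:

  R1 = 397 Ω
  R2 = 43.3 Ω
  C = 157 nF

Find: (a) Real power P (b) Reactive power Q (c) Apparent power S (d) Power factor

Step 1 — Angular frequency: ω = 2π·f = 2π·69.6 = 437.3 rad/s.
Step 2 — Component impedances:
  R1: Z = R = 397 Ω
  R2: Z = R = 43.3 Ω
  C: Z = 1/(jωC) = -j/(ω·C) = 0 - j1.457e+04 Ω
Step 3 — Parallel branch: R2 || C = 1/(1/R2 + 1/C) = 43.3 - j0.1287 Ω.
Step 4 — Series with R1: Z_total = R1 + (R2 || C) = 440.3 - j0.1287 Ω = 440.3∠-0.0° Ω.
Step 5 — Source phasor: V = 23.9∠179.9° V = -23.9 + j0.04171 V.
Step 6 — Current: I = V / Z = -0.05428 + j7.887e-05 A = 0.05428∠179.9° A.
Step 7 — Complex power: S = V·I* = 1.297 - j0.0003793 VA.
Step 8 — Real power: P = Re(S) = 1.297 W.
Step 9 — Reactive power: Q = Im(S) = -0.0003793 VAR.
Step 10 — Apparent power: |S| = 1.297 VA.
Step 11 — Power factor: PF = P/|S| = 1 (leading).

(a) P = 1.297 W  (b) Q = -0.0003793 VAR  (c) S = 1.297 VA  (d) PF = 1 (leading)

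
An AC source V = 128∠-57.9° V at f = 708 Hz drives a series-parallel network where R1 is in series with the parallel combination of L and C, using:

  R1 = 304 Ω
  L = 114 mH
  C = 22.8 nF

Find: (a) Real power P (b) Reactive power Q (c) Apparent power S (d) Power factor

Step 1 — Angular frequency: ω = 2π·f = 2π·708 = 4448 rad/s.
Step 2 — Component impedances:
  R1: Z = R = 304 Ω
  L: Z = jωL = j·4448·0.114 = 0 + j507.1 Ω
  C: Z = 1/(jωC) = -j/(ω·C) = 0 - j9859 Ω
Step 3 — Parallel branch: L || C = 1/(1/L + 1/C) = 0 + j534.6 Ω.
Step 4 — Series with R1: Z_total = R1 + (L || C) = 304 + j534.6 Ω = 615∠60.4° Ω.
Step 5 — Source phasor: V = 128∠-57.9° V = 68.02 - j108.4 V.
Step 6 — Current: I = V / Z = -0.09859 - j0.1833 A = 0.2081∠-118.3° A.
Step 7 — Complex power: S = V·I* = 13.17 + j23.16 VA.
Step 8 — Real power: P = Re(S) = 13.17 W.
Step 9 — Reactive power: Q = Im(S) = 23.16 VAR.
Step 10 — Apparent power: |S| = 26.64 VA.
Step 11 — Power factor: PF = P/|S| = 0.4943 (lagging).

(a) P = 13.17 W  (b) Q = 23.16 VAR  (c) S = 26.64 VA  (d) PF = 0.4943 (lagging)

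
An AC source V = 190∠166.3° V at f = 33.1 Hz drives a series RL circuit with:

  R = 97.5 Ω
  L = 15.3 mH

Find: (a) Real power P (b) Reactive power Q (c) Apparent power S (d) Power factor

Step 1 — Angular frequency: ω = 2π·f = 2π·33.1 = 208 rad/s.
Step 2 — Component impedances:
  R: Z = R = 97.5 Ω
  L: Z = jωL = j·208·0.0153 = 0 + j3.182 Ω
Step 3 — Series combination: Z_total = R + L = 97.5 + j3.182 Ω = 97.55∠1.9° Ω.
Step 4 — Source phasor: V = 190∠166.3° V = -184.6 + j45 V.
Step 5 — Current: I = V / Z = -1.876 + j0.5228 A = 1.948∠164.4° A.
Step 6 — Complex power: S = V·I* = 369.9 + j12.07 VA.
Step 7 — Real power: P = Re(S) = 369.9 W.
Step 8 — Reactive power: Q = Im(S) = 12.07 VAR.
Step 9 — Apparent power: |S| = 370.1 VA.
Step 10 — Power factor: PF = P/|S| = 0.9995 (lagging).

(a) P = 369.9 W  (b) Q = 12.07 VAR  (c) S = 370.1 VA  (d) PF = 0.9995 (lagging)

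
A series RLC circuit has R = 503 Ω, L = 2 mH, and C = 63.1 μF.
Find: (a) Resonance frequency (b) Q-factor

Step 1 — Resonance condition Im(Z)=0 gives ω₀ = 1/√(LC).
Step 2 — ω₀ = 1/√(0.002·6.31e-05) = 2815 rad/s.
Step 3 — f₀ = ω₀/(2π) = 448 Hz.
Step 4 — Series Q: Q = ω₀L/R = 2815·0.002/503 = 0.01119.

(a) f₀ = 448 Hz  (b) Q = 0.01119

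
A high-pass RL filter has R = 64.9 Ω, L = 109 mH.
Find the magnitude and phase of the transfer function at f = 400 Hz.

Step 1 — Angular frequency: ω = 2π·400 = 2513 rad/s.
Step 2 — Transfer function: H(jω) = jωL/(R + jωL).
Step 3 — Numerator jωL = j·273.9; denominator R + jωL = 64.9 + j273.9.
Step 4 — H = 0.9469 + j0.2243.
Step 5 — Magnitude: |H| = 0.9731 (-0.2 dB); phase: φ = 13.3°.

|H| = 0.9731 (-0.2 dB), φ = 13.3°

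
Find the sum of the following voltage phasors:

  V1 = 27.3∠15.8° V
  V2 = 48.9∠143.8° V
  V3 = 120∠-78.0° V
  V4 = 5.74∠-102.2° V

Step 1 — Convert each phasor to rectangular form:
  V1 = 27.3·(cos(15.8°) + j·sin(15.8°)) = 26.27 + j7.433 V
  V2 = 48.9·(cos(143.8°) + j·sin(143.8°)) = -39.46 + j28.88 V
  V3 = 120·(cos(-78.0°) + j·sin(-78.0°)) = 24.95 - j117.4 V
  V4 = 5.74·(cos(-102.2°) + j·sin(-102.2°)) = -1.213 - j5.61 V
Step 2 — Sum components: V_total = 10.54 - j86.67 V.
Step 3 — Convert to polar: |V_total| = 87.31 V, ∠V_total = -83.1°.

V_total = 87.31∠-83.1° V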